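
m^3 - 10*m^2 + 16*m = m*(m - 8)*(m - 2)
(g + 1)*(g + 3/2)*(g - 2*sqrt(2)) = g^3 - 2*sqrt(2)*g^2 + 5*g^2/2 - 5*sqrt(2)*g + 3*g/2 - 3*sqrt(2)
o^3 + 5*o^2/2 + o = o*(o + 1/2)*(o + 2)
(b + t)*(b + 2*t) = b^2 + 3*b*t + 2*t^2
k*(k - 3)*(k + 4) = k^3 + k^2 - 12*k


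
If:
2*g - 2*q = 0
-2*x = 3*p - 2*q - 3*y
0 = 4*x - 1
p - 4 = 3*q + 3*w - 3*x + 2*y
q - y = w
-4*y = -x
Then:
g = -79/128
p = -33/64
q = -79/128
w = -87/128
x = 1/4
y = 1/16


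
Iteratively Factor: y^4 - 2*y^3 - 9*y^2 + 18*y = (y - 2)*(y^3 - 9*y) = (y - 2)*(y + 3)*(y^2 - 3*y) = y*(y - 2)*(y + 3)*(y - 3)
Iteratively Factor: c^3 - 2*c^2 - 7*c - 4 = (c + 1)*(c^2 - 3*c - 4) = (c + 1)^2*(c - 4)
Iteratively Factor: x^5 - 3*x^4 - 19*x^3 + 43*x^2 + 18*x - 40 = (x - 5)*(x^4 + 2*x^3 - 9*x^2 - 2*x + 8) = (x - 5)*(x - 1)*(x^3 + 3*x^2 - 6*x - 8) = (x - 5)*(x - 1)*(x + 1)*(x^2 + 2*x - 8) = (x - 5)*(x - 1)*(x + 1)*(x + 4)*(x - 2)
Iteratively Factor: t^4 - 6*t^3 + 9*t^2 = (t)*(t^3 - 6*t^2 + 9*t) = t*(t - 3)*(t^2 - 3*t) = t^2*(t - 3)*(t - 3)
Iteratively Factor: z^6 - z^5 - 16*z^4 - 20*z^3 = (z + 2)*(z^5 - 3*z^4 - 10*z^3) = z*(z + 2)*(z^4 - 3*z^3 - 10*z^2) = z^2*(z + 2)*(z^3 - 3*z^2 - 10*z) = z^2*(z + 2)^2*(z^2 - 5*z) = z^2*(z - 5)*(z + 2)^2*(z)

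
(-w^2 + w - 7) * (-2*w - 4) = 2*w^3 + 2*w^2 + 10*w + 28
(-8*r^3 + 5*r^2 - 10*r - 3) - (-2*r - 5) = -8*r^3 + 5*r^2 - 8*r + 2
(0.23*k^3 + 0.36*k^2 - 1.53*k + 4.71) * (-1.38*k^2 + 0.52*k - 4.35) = -0.3174*k^5 - 0.3772*k^4 + 1.2981*k^3 - 8.8614*k^2 + 9.1047*k - 20.4885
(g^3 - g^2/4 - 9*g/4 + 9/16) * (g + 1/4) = g^4 - 37*g^2/16 + 9/64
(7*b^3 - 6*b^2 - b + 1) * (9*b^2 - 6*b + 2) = 63*b^5 - 96*b^4 + 41*b^3 + 3*b^2 - 8*b + 2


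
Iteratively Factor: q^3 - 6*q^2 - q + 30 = (q + 2)*(q^2 - 8*q + 15) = (q - 3)*(q + 2)*(q - 5)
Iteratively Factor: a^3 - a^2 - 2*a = (a - 2)*(a^2 + a) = (a - 2)*(a + 1)*(a)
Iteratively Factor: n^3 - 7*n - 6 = (n - 3)*(n^2 + 3*n + 2) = (n - 3)*(n + 1)*(n + 2)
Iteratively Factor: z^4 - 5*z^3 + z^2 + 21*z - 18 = (z + 2)*(z^3 - 7*z^2 + 15*z - 9) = (z - 3)*(z + 2)*(z^2 - 4*z + 3) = (z - 3)*(z - 1)*(z + 2)*(z - 3)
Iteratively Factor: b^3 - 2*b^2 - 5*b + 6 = (b - 3)*(b^2 + b - 2) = (b - 3)*(b + 2)*(b - 1)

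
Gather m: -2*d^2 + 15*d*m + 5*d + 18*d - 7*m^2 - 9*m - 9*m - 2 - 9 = -2*d^2 + 23*d - 7*m^2 + m*(15*d - 18) - 11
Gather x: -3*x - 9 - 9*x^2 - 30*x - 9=-9*x^2 - 33*x - 18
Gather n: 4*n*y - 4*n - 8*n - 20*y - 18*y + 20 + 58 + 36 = n*(4*y - 12) - 38*y + 114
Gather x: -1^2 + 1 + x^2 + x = x^2 + x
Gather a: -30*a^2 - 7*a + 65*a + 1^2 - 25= -30*a^2 + 58*a - 24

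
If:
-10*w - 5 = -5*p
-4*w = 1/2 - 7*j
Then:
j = 4*w/7 + 1/14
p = 2*w + 1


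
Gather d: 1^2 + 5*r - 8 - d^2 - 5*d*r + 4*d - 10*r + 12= -d^2 + d*(4 - 5*r) - 5*r + 5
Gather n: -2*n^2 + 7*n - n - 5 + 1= -2*n^2 + 6*n - 4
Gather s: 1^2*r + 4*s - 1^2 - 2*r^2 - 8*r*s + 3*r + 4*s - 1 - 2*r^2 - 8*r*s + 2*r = -4*r^2 + 6*r + s*(8 - 16*r) - 2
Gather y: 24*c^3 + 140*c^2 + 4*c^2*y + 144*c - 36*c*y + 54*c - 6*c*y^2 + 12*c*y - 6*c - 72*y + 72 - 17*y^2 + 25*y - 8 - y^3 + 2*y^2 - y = 24*c^3 + 140*c^2 + 192*c - y^3 + y^2*(-6*c - 15) + y*(4*c^2 - 24*c - 48) + 64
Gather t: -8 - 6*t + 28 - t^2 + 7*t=-t^2 + t + 20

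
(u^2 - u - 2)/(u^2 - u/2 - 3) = 2*(u + 1)/(2*u + 3)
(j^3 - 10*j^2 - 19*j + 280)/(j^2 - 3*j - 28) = (j^2 - 3*j - 40)/(j + 4)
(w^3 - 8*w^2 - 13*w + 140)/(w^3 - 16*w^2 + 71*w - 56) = (w^2 - w - 20)/(w^2 - 9*w + 8)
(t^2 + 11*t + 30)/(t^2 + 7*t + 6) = (t + 5)/(t + 1)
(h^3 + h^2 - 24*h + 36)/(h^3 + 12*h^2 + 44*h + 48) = (h^2 - 5*h + 6)/(h^2 + 6*h + 8)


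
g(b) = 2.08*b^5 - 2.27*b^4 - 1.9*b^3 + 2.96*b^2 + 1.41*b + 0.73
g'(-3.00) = 1019.91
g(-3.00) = -614.87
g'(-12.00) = 230454.21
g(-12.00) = -560948.03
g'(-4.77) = 6212.97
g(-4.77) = -6043.96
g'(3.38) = 963.06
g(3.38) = 587.26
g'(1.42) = 14.61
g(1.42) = 6.04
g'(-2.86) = 846.09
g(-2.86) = -484.53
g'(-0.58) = -0.99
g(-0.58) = 0.89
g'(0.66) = 2.20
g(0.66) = 2.23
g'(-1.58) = 78.45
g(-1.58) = -21.24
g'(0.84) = 2.16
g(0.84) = 2.62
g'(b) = 10.4*b^4 - 9.08*b^3 - 5.7*b^2 + 5.92*b + 1.41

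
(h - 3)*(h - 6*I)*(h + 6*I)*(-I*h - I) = -I*h^4 + 2*I*h^3 - 33*I*h^2 + 72*I*h + 108*I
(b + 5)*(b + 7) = b^2 + 12*b + 35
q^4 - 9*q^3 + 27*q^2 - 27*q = q*(q - 3)^3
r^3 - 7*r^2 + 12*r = r*(r - 4)*(r - 3)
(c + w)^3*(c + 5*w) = c^4 + 8*c^3*w + 18*c^2*w^2 + 16*c*w^3 + 5*w^4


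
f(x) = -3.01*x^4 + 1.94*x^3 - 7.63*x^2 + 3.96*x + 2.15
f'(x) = -12.04*x^3 + 5.82*x^2 - 15.26*x + 3.96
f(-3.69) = -771.87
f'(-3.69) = 744.45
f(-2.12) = -119.82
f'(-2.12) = 177.19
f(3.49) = -441.05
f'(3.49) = -490.21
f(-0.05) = 1.93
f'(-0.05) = 4.74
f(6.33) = -4619.06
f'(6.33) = -2913.21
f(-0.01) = 2.11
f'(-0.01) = 4.11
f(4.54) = -1234.36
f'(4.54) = -1072.02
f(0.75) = 0.69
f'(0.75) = -9.29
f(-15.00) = -160702.75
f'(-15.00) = 42177.36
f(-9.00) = -21814.39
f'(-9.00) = 9389.88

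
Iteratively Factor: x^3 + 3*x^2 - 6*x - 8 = (x + 4)*(x^2 - x - 2) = (x - 2)*(x + 4)*(x + 1)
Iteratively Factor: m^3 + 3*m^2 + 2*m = (m + 1)*(m^2 + 2*m) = m*(m + 1)*(m + 2)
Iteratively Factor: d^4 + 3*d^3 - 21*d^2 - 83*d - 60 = (d + 3)*(d^3 - 21*d - 20) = (d + 3)*(d + 4)*(d^2 - 4*d - 5) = (d + 1)*(d + 3)*(d + 4)*(d - 5)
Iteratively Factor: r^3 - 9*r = (r + 3)*(r^2 - 3*r) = r*(r + 3)*(r - 3)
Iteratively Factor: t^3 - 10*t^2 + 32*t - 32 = (t - 4)*(t^2 - 6*t + 8) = (t - 4)*(t - 2)*(t - 4)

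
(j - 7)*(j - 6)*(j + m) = j^3 + j^2*m - 13*j^2 - 13*j*m + 42*j + 42*m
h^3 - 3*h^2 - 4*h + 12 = (h - 3)*(h - 2)*(h + 2)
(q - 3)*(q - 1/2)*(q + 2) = q^3 - 3*q^2/2 - 11*q/2 + 3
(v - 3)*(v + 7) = v^2 + 4*v - 21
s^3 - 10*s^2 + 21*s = s*(s - 7)*(s - 3)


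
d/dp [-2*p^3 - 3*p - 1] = -6*p^2 - 3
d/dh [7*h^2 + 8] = 14*h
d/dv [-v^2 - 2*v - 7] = -2*v - 2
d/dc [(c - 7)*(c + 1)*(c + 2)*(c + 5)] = 4*c^3 + 3*c^2 - 78*c - 109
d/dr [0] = 0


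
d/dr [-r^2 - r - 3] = -2*r - 1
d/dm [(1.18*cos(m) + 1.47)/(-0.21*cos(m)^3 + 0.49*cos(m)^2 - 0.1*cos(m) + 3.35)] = (-0.4956*cos(m)^3 - 0.3479*cos(m)^2 + 1.4406*cos(m) - 4.1)*sin(m)/(0.0441*cos(m)^6 - 0.2058*cos(m)^5 + 0.2821*cos(m)^4 - 1.505*cos(m)^3 + 3.293*cos(m)^2 - 0.67*cos(m) + 11.2225)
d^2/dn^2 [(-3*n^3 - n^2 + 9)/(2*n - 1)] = 2*(-12*n^3 + 18*n^2 - 9*n + 35)/(8*n^3 - 12*n^2 + 6*n - 1)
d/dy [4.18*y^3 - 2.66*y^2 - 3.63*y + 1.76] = 12.54*y^2 - 5.32*y - 3.63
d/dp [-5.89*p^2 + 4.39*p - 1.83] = 4.39 - 11.78*p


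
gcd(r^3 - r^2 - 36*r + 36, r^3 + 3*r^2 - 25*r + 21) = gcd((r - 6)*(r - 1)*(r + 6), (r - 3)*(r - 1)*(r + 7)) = r - 1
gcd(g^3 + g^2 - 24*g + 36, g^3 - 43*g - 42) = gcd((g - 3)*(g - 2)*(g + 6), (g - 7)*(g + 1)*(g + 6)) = g + 6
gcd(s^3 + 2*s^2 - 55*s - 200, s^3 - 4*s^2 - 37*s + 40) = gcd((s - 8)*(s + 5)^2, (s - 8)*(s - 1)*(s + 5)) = s^2 - 3*s - 40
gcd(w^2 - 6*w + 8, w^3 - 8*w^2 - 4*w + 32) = w - 2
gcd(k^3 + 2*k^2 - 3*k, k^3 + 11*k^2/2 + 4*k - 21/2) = k^2 + 2*k - 3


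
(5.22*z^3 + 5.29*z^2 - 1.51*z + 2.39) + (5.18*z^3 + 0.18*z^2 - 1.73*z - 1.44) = 10.4*z^3 + 5.47*z^2 - 3.24*z + 0.95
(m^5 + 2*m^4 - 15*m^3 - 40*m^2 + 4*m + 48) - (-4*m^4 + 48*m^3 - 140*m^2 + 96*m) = m^5 + 6*m^4 - 63*m^3 + 100*m^2 - 92*m + 48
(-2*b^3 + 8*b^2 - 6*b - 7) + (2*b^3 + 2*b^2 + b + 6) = 10*b^2 - 5*b - 1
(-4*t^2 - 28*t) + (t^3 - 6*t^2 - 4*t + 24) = t^3 - 10*t^2 - 32*t + 24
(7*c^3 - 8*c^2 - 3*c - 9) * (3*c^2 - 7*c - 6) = 21*c^5 - 73*c^4 + 5*c^3 + 42*c^2 + 81*c + 54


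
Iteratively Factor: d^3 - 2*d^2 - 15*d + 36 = (d + 4)*(d^2 - 6*d + 9) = (d - 3)*(d + 4)*(d - 3)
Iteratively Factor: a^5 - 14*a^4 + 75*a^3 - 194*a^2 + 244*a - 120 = (a - 5)*(a^4 - 9*a^3 + 30*a^2 - 44*a + 24) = (a - 5)*(a - 2)*(a^3 - 7*a^2 + 16*a - 12) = (a - 5)*(a - 3)*(a - 2)*(a^2 - 4*a + 4) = (a - 5)*(a - 3)*(a - 2)^2*(a - 2)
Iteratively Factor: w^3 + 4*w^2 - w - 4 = (w + 1)*(w^2 + 3*w - 4) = (w + 1)*(w + 4)*(w - 1)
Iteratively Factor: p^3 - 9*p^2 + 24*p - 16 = (p - 4)*(p^2 - 5*p + 4) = (p - 4)*(p - 1)*(p - 4)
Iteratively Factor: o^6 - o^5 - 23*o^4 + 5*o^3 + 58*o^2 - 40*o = (o + 2)*(o^5 - 3*o^4 - 17*o^3 + 39*o^2 - 20*o) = (o - 1)*(o + 2)*(o^4 - 2*o^3 - 19*o^2 + 20*o) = (o - 1)*(o + 2)*(o + 4)*(o^3 - 6*o^2 + 5*o) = o*(o - 1)*(o + 2)*(o + 4)*(o^2 - 6*o + 5) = o*(o - 5)*(o - 1)*(o + 2)*(o + 4)*(o - 1)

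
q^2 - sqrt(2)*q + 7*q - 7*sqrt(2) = (q + 7)*(q - sqrt(2))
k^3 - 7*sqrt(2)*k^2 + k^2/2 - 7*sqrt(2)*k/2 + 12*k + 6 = (k + 1/2)*(k - 6*sqrt(2))*(k - sqrt(2))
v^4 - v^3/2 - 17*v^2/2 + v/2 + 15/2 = (v - 3)*(v - 1)*(v + 1)*(v + 5/2)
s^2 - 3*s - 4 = (s - 4)*(s + 1)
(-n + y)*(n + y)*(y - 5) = -n^2*y + 5*n^2 + y^3 - 5*y^2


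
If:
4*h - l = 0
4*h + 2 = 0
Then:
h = -1/2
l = -2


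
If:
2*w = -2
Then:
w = -1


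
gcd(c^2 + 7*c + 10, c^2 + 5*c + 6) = c + 2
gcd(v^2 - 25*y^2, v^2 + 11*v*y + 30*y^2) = v + 5*y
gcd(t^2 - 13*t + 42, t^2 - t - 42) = t - 7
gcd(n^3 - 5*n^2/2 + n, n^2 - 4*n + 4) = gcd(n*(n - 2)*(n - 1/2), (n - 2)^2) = n - 2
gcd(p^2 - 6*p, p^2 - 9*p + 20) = 1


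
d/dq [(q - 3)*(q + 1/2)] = 2*q - 5/2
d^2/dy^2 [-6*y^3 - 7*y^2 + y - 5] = -36*y - 14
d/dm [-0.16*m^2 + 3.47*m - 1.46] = 3.47 - 0.32*m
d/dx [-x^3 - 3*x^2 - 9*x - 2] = -3*x^2 - 6*x - 9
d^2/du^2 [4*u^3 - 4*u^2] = 24*u - 8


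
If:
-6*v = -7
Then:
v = 7/6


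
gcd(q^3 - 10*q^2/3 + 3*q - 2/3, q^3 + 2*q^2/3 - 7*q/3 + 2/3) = q^2 - 4*q/3 + 1/3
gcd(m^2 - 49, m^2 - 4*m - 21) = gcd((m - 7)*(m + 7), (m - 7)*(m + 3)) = m - 7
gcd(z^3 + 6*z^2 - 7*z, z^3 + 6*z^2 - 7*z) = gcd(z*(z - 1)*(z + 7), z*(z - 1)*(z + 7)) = z^3 + 6*z^2 - 7*z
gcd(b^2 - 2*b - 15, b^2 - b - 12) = b + 3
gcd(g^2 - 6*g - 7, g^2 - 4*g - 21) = g - 7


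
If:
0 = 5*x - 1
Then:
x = 1/5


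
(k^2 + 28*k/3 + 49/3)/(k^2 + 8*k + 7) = (k + 7/3)/(k + 1)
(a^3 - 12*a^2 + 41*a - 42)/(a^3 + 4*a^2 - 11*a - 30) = (a^2 - 9*a + 14)/(a^2 + 7*a + 10)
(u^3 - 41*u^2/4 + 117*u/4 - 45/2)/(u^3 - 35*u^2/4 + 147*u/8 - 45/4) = 2*(u - 3)/(2*u - 3)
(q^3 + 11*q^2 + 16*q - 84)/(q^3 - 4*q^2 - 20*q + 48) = (q^2 + 13*q + 42)/(q^2 - 2*q - 24)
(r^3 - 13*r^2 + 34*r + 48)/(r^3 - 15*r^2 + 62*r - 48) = (r + 1)/(r - 1)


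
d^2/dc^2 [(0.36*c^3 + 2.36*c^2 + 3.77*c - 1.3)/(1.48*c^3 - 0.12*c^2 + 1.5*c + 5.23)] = (-1.77635683940025e-15*c^7 + 10.46656*c^6 + 44.751648*c^5 - 103.06128*c^4 - 265.757488*c^3 - 341.772*c^2 + 135.057696*c + 62.472628)/(3.241792*c^9 - 0.788544*c^8 + 9.920736*c^7 + 32.767248*c^6 + 4.481712*c^5 + 69.079536*c^4 + 119.173476*c^3 + 25.455456*c^2 + 123.08805*c + 143.055667)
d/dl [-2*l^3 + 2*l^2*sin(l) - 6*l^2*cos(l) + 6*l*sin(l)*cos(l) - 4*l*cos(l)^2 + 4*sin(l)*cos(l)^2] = 6*l^2*sin(l) + 2*l^2*cos(l) - 6*l^2 + 4*l*sin(l) + 4*l*sin(2*l) - 12*l*cos(l) + 6*l*cos(2*l) + 3*sin(2*l) + cos(l) - 2*cos(2*l) + 3*cos(3*l) - 2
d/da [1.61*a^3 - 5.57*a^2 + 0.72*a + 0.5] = 4.83*a^2 - 11.14*a + 0.72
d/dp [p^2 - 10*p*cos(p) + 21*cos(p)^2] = 10*p*sin(p) + 2*p - 21*sin(2*p) - 10*cos(p)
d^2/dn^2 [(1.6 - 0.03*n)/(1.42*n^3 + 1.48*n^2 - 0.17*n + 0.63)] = (-0.362952*n^5 + 38.336592*n^4 + 53.655052*n^3 + 19.032456*n^2 - 10.835688*n - 2.897626)/(2.863288*n^9 + 8.952816*n^8 + 8.30274*n^7 + 4.909156*n^6 + 6.950058*n^5 + 3.35568*n^4 + 0.734833*n^3 + 1.816857*n^2 - 0.202419*n + 0.250047)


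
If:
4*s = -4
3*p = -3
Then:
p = -1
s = -1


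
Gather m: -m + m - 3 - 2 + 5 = 0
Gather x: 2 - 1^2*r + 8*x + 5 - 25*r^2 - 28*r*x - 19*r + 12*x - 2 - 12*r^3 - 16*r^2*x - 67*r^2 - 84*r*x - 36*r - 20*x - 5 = -12*r^3 - 92*r^2 - 56*r + x*(-16*r^2 - 112*r)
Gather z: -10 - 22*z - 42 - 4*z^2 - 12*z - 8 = -4*z^2 - 34*z - 60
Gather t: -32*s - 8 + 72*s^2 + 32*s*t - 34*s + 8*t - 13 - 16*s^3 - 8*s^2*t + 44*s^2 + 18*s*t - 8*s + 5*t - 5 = -16*s^3 + 116*s^2 - 74*s + t*(-8*s^2 + 50*s + 13) - 26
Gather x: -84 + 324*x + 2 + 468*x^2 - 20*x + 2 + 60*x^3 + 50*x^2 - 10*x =60*x^3 + 518*x^2 + 294*x - 80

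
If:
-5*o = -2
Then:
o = 2/5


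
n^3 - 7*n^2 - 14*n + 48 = (n - 8)*(n - 2)*(n + 3)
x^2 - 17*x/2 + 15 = (x - 6)*(x - 5/2)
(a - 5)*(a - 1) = a^2 - 6*a + 5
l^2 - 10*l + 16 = (l - 8)*(l - 2)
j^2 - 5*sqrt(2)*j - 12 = (j - 6*sqrt(2))*(j + sqrt(2))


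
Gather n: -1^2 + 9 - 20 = -12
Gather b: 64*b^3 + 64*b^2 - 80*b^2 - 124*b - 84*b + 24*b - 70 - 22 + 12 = 64*b^3 - 16*b^2 - 184*b - 80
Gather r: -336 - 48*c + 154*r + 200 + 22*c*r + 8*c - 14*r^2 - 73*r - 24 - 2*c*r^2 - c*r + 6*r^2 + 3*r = -40*c + r^2*(-2*c - 8) + r*(21*c + 84) - 160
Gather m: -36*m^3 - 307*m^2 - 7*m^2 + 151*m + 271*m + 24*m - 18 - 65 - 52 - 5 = -36*m^3 - 314*m^2 + 446*m - 140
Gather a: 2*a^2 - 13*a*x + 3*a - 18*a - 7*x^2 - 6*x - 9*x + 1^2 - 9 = 2*a^2 + a*(-13*x - 15) - 7*x^2 - 15*x - 8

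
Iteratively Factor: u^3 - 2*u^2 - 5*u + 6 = (u - 3)*(u^2 + u - 2) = (u - 3)*(u + 2)*(u - 1)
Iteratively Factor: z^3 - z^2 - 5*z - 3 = (z + 1)*(z^2 - 2*z - 3) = (z - 3)*(z + 1)*(z + 1)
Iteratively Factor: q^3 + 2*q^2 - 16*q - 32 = (q + 4)*(q^2 - 2*q - 8) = (q + 2)*(q + 4)*(q - 4)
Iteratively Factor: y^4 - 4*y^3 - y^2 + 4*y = (y + 1)*(y^3 - 5*y^2 + 4*y) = (y - 4)*(y + 1)*(y^2 - y) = y*(y - 4)*(y + 1)*(y - 1)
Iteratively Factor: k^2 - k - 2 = (k - 2)*(k + 1)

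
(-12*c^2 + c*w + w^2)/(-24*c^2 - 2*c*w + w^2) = (-3*c + w)/(-6*c + w)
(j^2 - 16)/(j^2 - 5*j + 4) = (j + 4)/(j - 1)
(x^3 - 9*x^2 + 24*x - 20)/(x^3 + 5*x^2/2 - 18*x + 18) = 2*(x^2 - 7*x + 10)/(2*x^2 + 9*x - 18)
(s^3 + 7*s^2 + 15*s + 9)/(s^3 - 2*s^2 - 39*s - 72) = (s + 1)/(s - 8)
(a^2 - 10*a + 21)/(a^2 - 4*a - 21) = (a - 3)/(a + 3)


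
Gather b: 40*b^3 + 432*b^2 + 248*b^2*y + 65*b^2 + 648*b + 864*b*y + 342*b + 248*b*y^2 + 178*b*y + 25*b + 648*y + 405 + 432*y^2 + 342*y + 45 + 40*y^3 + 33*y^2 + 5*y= 40*b^3 + b^2*(248*y + 497) + b*(248*y^2 + 1042*y + 1015) + 40*y^3 + 465*y^2 + 995*y + 450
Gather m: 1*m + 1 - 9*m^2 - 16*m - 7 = -9*m^2 - 15*m - 6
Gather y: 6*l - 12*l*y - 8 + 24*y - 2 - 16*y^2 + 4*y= 6*l - 16*y^2 + y*(28 - 12*l) - 10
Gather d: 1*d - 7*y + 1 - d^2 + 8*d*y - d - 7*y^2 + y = -d^2 + 8*d*y - 7*y^2 - 6*y + 1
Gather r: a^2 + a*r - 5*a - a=a^2 + a*r - 6*a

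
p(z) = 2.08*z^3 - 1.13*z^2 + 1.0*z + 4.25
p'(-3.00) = 63.94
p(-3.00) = -65.08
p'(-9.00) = 526.78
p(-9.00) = -1612.60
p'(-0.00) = 1.00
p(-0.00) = 4.25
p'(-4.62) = 144.63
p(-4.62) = -229.60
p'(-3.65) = 92.38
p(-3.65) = -115.60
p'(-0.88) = 7.82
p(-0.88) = 1.08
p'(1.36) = 9.47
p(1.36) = 8.75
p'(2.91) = 47.26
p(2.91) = 48.85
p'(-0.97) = 9.06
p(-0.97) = 0.32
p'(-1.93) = 28.61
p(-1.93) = -16.84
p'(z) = 6.24*z^2 - 2.26*z + 1.0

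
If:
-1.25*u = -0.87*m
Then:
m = 1.4367816091954*u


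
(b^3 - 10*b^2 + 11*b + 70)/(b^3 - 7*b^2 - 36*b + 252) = (b^2 - 3*b - 10)/(b^2 - 36)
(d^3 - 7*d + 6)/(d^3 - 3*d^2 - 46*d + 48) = (d^2 + d - 6)/(d^2 - 2*d - 48)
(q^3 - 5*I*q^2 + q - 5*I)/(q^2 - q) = (q^3 - 5*I*q^2 + q - 5*I)/(q*(q - 1))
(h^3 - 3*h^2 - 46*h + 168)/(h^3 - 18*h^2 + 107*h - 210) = (h^2 + 3*h - 28)/(h^2 - 12*h + 35)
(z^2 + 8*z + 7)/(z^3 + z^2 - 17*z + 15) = (z^2 + 8*z + 7)/(z^3 + z^2 - 17*z + 15)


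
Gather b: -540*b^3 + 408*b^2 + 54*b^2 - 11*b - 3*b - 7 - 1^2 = -540*b^3 + 462*b^2 - 14*b - 8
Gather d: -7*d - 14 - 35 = -7*d - 49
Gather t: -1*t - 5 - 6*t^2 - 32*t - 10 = -6*t^2 - 33*t - 15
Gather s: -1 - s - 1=-s - 2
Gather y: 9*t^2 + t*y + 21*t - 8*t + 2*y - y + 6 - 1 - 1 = 9*t^2 + 13*t + y*(t + 1) + 4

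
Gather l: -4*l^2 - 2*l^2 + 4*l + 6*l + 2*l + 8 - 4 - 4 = -6*l^2 + 12*l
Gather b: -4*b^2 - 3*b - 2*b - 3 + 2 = -4*b^2 - 5*b - 1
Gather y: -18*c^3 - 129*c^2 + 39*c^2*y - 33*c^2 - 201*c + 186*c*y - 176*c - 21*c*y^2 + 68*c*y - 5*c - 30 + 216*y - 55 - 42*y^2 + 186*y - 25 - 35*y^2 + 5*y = -18*c^3 - 162*c^2 - 382*c + y^2*(-21*c - 77) + y*(39*c^2 + 254*c + 407) - 110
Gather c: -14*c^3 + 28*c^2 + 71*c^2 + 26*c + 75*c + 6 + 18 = -14*c^3 + 99*c^2 + 101*c + 24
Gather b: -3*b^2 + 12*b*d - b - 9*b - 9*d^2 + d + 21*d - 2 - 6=-3*b^2 + b*(12*d - 10) - 9*d^2 + 22*d - 8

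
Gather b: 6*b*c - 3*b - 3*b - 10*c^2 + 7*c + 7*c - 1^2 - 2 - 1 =b*(6*c - 6) - 10*c^2 + 14*c - 4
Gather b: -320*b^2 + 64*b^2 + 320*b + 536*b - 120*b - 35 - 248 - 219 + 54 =-256*b^2 + 736*b - 448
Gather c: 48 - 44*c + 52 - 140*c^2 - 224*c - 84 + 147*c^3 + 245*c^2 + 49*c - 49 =147*c^3 + 105*c^2 - 219*c - 33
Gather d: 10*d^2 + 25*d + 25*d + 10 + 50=10*d^2 + 50*d + 60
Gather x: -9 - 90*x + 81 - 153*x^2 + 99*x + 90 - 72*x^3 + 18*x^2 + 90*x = -72*x^3 - 135*x^2 + 99*x + 162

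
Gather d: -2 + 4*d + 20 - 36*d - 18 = -32*d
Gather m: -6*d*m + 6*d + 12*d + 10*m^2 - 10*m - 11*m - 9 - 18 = 18*d + 10*m^2 + m*(-6*d - 21) - 27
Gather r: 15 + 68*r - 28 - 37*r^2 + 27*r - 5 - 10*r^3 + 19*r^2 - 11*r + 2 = -10*r^3 - 18*r^2 + 84*r - 16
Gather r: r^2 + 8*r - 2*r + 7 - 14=r^2 + 6*r - 7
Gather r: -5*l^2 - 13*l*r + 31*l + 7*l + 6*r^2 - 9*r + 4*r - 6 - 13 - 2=-5*l^2 + 38*l + 6*r^2 + r*(-13*l - 5) - 21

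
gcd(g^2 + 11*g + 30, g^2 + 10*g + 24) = g + 6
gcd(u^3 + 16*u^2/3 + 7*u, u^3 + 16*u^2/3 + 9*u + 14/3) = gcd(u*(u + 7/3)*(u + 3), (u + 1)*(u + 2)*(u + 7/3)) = u + 7/3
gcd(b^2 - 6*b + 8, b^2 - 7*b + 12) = b - 4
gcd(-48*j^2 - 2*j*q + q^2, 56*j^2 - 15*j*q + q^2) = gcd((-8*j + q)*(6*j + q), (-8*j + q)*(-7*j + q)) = -8*j + q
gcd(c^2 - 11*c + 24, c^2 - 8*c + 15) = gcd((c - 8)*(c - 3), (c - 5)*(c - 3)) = c - 3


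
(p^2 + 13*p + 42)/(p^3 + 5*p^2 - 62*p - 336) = 1/(p - 8)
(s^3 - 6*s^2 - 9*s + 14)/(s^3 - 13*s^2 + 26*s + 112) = (s - 1)/(s - 8)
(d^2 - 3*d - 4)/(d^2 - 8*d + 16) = (d + 1)/(d - 4)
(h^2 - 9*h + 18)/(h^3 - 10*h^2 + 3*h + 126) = (h - 3)/(h^2 - 4*h - 21)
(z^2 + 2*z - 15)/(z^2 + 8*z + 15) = (z - 3)/(z + 3)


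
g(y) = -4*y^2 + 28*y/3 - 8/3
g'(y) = 28/3 - 8*y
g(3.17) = -13.28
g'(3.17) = -16.03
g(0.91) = 2.51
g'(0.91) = 2.05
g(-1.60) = -27.84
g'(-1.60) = 22.13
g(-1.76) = -31.48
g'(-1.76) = 23.41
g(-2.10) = -39.91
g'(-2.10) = 26.13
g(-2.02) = -37.84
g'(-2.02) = 25.49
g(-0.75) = -11.92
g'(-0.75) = 15.33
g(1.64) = 1.88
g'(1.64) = -3.79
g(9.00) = -242.67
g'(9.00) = -62.67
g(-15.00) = -1042.67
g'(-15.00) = 129.33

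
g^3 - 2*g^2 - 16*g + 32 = (g - 4)*(g - 2)*(g + 4)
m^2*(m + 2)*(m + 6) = m^4 + 8*m^3 + 12*m^2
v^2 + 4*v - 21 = (v - 3)*(v + 7)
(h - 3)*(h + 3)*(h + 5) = h^3 + 5*h^2 - 9*h - 45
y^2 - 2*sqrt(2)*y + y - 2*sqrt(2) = (y + 1)*(y - 2*sqrt(2))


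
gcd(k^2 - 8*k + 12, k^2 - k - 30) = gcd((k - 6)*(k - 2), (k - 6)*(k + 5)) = k - 6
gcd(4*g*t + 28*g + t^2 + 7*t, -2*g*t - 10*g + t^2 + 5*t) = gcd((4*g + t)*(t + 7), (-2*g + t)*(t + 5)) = 1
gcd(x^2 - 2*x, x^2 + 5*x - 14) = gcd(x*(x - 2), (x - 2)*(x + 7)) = x - 2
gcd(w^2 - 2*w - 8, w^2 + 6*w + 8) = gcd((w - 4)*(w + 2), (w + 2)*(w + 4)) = w + 2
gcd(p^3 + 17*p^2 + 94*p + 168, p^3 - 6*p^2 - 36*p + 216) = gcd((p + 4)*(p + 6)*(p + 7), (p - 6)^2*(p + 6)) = p + 6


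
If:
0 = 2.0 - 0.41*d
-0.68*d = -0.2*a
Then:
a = 16.59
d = 4.88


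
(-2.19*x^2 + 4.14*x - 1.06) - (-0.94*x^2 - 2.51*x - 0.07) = -1.25*x^2 + 6.65*x - 0.99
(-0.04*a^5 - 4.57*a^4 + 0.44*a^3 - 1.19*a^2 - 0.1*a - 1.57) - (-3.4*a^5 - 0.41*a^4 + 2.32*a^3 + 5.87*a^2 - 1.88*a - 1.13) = 3.36*a^5 - 4.16*a^4 - 1.88*a^3 - 7.06*a^2 + 1.78*a - 0.44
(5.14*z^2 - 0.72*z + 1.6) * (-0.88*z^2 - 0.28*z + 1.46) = -4.5232*z^4 - 0.8056*z^3 + 6.298*z^2 - 1.4992*z + 2.336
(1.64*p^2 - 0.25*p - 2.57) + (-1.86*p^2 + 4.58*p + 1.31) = -0.22*p^2 + 4.33*p - 1.26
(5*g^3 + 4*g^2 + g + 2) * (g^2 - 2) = 5*g^5 + 4*g^4 - 9*g^3 - 6*g^2 - 2*g - 4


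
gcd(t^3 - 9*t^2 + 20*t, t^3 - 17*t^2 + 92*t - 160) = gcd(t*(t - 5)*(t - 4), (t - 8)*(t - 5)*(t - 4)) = t^2 - 9*t + 20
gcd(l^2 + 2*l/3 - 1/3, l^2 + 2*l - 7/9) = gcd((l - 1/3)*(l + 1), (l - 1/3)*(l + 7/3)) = l - 1/3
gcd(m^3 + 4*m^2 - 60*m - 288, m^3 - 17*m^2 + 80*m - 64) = m - 8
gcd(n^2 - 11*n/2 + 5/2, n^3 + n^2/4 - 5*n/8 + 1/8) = n - 1/2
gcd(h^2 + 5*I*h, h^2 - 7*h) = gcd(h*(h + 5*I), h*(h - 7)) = h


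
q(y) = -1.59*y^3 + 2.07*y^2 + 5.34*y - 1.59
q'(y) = -4.77*y^2 + 4.14*y + 5.34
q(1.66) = 5.71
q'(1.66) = -0.93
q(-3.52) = 74.61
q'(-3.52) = -68.34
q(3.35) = -20.25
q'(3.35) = -34.32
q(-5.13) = 240.15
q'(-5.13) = -141.43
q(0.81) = 3.25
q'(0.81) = 5.56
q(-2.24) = 14.71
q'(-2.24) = -27.87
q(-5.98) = 380.52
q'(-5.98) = -189.99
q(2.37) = 1.53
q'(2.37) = -11.64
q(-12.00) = 2979.93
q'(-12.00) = -731.22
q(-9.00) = 1277.13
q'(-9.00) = -418.29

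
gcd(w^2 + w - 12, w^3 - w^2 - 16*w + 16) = w + 4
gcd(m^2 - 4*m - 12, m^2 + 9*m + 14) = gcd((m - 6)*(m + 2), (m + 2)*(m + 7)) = m + 2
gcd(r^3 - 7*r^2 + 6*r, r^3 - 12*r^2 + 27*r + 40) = 1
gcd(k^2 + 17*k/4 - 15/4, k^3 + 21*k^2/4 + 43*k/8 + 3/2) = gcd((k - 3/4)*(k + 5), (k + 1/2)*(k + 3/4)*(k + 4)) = 1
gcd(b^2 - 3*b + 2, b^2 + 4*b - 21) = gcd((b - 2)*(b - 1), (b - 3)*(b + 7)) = 1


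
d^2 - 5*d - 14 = (d - 7)*(d + 2)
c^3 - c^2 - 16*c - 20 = (c - 5)*(c + 2)^2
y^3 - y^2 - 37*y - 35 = (y - 7)*(y + 1)*(y + 5)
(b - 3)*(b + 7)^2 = b^3 + 11*b^2 + 7*b - 147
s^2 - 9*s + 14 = (s - 7)*(s - 2)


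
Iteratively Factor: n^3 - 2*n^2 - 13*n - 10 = (n + 1)*(n^2 - 3*n - 10) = (n - 5)*(n + 1)*(n + 2)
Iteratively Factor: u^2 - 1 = (u - 1)*(u + 1)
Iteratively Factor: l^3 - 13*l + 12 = (l - 1)*(l^2 + l - 12) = (l - 1)*(l + 4)*(l - 3)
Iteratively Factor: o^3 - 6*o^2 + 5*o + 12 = (o - 3)*(o^2 - 3*o - 4) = (o - 4)*(o - 3)*(o + 1)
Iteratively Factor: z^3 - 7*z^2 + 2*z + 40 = (z - 5)*(z^2 - 2*z - 8) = (z - 5)*(z + 2)*(z - 4)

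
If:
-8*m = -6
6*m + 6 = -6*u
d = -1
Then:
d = -1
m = 3/4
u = -7/4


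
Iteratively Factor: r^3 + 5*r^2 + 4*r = (r)*(r^2 + 5*r + 4) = r*(r + 1)*(r + 4)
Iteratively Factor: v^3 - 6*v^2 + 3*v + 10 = (v + 1)*(v^2 - 7*v + 10) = (v - 2)*(v + 1)*(v - 5)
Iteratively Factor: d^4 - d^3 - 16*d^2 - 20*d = (d - 5)*(d^3 + 4*d^2 + 4*d) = (d - 5)*(d + 2)*(d^2 + 2*d) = (d - 5)*(d + 2)^2*(d)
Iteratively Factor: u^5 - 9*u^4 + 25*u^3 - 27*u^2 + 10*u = (u - 1)*(u^4 - 8*u^3 + 17*u^2 - 10*u) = (u - 5)*(u - 1)*(u^3 - 3*u^2 + 2*u) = u*(u - 5)*(u - 1)*(u^2 - 3*u + 2) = u*(u - 5)*(u - 2)*(u - 1)*(u - 1)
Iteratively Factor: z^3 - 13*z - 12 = (z + 1)*(z^2 - z - 12) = (z + 1)*(z + 3)*(z - 4)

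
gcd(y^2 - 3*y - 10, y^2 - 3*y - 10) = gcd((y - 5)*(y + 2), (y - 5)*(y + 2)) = y^2 - 3*y - 10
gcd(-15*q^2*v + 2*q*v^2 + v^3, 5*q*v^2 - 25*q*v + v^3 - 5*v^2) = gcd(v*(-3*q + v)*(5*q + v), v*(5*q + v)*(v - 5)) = 5*q*v + v^2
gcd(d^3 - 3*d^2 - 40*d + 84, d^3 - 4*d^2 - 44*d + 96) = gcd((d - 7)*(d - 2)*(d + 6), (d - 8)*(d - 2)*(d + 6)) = d^2 + 4*d - 12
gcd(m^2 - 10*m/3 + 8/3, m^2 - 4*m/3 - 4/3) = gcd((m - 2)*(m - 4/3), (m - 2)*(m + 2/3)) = m - 2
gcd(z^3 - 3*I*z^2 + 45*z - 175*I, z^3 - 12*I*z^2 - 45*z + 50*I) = z^2 - 10*I*z - 25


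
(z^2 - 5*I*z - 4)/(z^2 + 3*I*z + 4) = (z - 4*I)/(z + 4*I)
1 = 1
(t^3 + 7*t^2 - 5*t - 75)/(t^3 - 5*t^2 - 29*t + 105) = (t + 5)/(t - 7)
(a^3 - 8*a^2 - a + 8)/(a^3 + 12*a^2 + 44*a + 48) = (a^3 - 8*a^2 - a + 8)/(a^3 + 12*a^2 + 44*a + 48)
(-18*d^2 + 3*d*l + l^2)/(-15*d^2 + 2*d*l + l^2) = (6*d + l)/(5*d + l)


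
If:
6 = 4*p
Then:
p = 3/2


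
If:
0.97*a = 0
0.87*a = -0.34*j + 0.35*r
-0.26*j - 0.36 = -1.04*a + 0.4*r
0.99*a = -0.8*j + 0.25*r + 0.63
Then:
No Solution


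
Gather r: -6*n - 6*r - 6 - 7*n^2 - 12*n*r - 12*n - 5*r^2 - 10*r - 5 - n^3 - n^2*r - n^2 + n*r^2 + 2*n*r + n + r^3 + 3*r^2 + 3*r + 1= -n^3 - 8*n^2 - 17*n + r^3 + r^2*(n - 2) + r*(-n^2 - 10*n - 13) - 10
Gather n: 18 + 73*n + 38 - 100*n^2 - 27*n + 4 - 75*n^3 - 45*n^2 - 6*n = -75*n^3 - 145*n^2 + 40*n + 60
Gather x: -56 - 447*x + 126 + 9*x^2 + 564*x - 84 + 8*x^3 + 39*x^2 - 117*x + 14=8*x^3 + 48*x^2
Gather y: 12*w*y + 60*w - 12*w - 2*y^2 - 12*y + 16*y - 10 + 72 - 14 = 48*w - 2*y^2 + y*(12*w + 4) + 48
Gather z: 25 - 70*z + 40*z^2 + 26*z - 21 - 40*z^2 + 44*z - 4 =0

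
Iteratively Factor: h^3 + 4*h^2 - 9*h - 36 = (h + 3)*(h^2 + h - 12) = (h + 3)*(h + 4)*(h - 3)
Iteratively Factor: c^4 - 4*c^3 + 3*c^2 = (c - 1)*(c^3 - 3*c^2) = c*(c - 1)*(c^2 - 3*c) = c*(c - 3)*(c - 1)*(c)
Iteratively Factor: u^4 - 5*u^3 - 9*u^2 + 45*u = (u)*(u^3 - 5*u^2 - 9*u + 45) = u*(u - 3)*(u^2 - 2*u - 15) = u*(u - 5)*(u - 3)*(u + 3)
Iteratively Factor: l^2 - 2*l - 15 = (l + 3)*(l - 5)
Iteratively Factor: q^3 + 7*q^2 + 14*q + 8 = (q + 1)*(q^2 + 6*q + 8) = (q + 1)*(q + 4)*(q + 2)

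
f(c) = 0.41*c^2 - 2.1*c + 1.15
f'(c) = 0.82*c - 2.1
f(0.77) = -0.22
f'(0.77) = -1.47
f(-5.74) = 26.71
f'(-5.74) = -6.81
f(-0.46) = 2.20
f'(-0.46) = -2.48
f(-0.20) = 1.59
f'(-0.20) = -2.26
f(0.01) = 1.13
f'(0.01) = -2.09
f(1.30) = -0.89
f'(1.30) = -1.03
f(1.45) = -1.03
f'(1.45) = -0.91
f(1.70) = -1.24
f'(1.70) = -0.71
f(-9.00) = 53.26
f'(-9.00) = -9.48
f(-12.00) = 85.39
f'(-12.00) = -11.94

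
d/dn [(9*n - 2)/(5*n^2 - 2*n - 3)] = (-45*n^2 + 20*n - 31)/(25*n^4 - 20*n^3 - 26*n^2 + 12*n + 9)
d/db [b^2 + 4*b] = 2*b + 4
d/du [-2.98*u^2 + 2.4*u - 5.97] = 2.4 - 5.96*u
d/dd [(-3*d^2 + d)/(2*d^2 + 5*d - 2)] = (-17*d^2 + 12*d - 2)/(4*d^4 + 20*d^3 + 17*d^2 - 20*d + 4)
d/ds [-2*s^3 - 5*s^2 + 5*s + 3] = -6*s^2 - 10*s + 5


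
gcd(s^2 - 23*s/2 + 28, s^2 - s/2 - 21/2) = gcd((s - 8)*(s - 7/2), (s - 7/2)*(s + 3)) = s - 7/2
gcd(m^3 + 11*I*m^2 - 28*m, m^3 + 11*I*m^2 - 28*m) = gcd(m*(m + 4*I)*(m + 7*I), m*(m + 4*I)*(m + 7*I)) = m^3 + 11*I*m^2 - 28*m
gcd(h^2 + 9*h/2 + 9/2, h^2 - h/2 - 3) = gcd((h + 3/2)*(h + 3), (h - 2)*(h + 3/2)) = h + 3/2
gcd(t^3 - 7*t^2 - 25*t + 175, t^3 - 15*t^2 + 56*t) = t - 7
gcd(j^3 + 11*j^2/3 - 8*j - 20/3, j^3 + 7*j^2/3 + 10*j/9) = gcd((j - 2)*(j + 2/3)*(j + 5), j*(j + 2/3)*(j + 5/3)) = j + 2/3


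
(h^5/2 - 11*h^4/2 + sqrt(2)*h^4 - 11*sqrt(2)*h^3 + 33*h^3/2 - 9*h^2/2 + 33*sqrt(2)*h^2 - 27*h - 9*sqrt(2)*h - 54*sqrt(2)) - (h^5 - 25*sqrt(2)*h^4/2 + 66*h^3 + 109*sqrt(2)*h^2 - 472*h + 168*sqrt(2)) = -h^5/2 - 11*h^4/2 + 27*sqrt(2)*h^4/2 - 99*h^3/2 - 11*sqrt(2)*h^3 - 76*sqrt(2)*h^2 - 9*h^2/2 - 9*sqrt(2)*h + 445*h - 222*sqrt(2)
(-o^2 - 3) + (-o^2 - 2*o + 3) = -2*o^2 - 2*o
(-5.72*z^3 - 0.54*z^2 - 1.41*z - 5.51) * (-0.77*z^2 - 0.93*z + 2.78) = 4.4044*z^5 + 5.7354*z^4 - 14.3137*z^3 + 4.0528*z^2 + 1.2045*z - 15.3178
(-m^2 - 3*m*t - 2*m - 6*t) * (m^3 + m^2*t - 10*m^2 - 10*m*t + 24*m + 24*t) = -m^5 - 4*m^4*t + 8*m^4 - 3*m^3*t^2 + 32*m^3*t - 4*m^3 + 24*m^2*t^2 - 16*m^2*t - 48*m^2 - 12*m*t^2 - 192*m*t - 144*t^2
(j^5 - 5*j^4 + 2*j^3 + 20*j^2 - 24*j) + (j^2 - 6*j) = j^5 - 5*j^4 + 2*j^3 + 21*j^2 - 30*j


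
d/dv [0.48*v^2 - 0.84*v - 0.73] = 0.96*v - 0.84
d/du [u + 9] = 1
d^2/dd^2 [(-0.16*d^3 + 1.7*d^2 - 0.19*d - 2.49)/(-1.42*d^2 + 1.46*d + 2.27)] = (-4.44089209850063e-16*d^5 + 3.5527136788005e-15*d^4 - 4.569048*d^3 + 0.427968000000007*d^2 - 22.352148*d + 7.888644)/(2.863288*d^6 - 8.831832*d^5 - 4.651068*d^4 + 25.124848*d^3 + 7.435158*d^2 - 22.569702*d - 11.697083)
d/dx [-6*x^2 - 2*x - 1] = -12*x - 2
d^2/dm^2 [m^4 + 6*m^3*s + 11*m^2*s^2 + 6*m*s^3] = 12*m^2 + 36*m*s + 22*s^2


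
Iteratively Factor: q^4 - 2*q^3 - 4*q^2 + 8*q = (q + 2)*(q^3 - 4*q^2 + 4*q) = (q - 2)*(q + 2)*(q^2 - 2*q) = (q - 2)^2*(q + 2)*(q)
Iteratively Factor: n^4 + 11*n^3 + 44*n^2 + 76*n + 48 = (n + 2)*(n^3 + 9*n^2 + 26*n + 24) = (n + 2)*(n + 4)*(n^2 + 5*n + 6) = (n + 2)*(n + 3)*(n + 4)*(n + 2)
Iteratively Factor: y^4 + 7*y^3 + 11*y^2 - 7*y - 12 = (y - 1)*(y^3 + 8*y^2 + 19*y + 12) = (y - 1)*(y + 1)*(y^2 + 7*y + 12) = (y - 1)*(y + 1)*(y + 3)*(y + 4)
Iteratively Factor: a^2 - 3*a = (a)*(a - 3)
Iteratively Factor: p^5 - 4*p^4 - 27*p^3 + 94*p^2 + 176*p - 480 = (p + 3)*(p^4 - 7*p^3 - 6*p^2 + 112*p - 160) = (p - 2)*(p + 3)*(p^3 - 5*p^2 - 16*p + 80) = (p - 4)*(p - 2)*(p + 3)*(p^2 - p - 20) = (p - 4)*(p - 2)*(p + 3)*(p + 4)*(p - 5)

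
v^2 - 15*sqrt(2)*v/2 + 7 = (v - 7*sqrt(2))*(v - sqrt(2)/2)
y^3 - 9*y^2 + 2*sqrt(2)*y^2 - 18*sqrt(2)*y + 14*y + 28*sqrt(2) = (y - 7)*(y - 2)*(y + 2*sqrt(2))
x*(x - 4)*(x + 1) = x^3 - 3*x^2 - 4*x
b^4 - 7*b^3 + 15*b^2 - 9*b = b*(b - 3)^2*(b - 1)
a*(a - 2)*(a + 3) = a^3 + a^2 - 6*a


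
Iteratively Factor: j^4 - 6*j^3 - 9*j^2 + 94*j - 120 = (j - 3)*(j^3 - 3*j^2 - 18*j + 40) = (j - 3)*(j - 2)*(j^2 - j - 20) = (j - 3)*(j - 2)*(j + 4)*(j - 5)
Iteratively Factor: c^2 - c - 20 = (c + 4)*(c - 5)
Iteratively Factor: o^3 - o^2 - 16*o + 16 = (o - 4)*(o^2 + 3*o - 4) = (o - 4)*(o + 4)*(o - 1)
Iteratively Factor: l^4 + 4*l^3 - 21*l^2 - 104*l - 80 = (l - 5)*(l^3 + 9*l^2 + 24*l + 16) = (l - 5)*(l + 4)*(l^2 + 5*l + 4) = (l - 5)*(l + 1)*(l + 4)*(l + 4)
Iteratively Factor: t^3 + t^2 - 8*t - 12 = (t + 2)*(t^2 - t - 6) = (t + 2)^2*(t - 3)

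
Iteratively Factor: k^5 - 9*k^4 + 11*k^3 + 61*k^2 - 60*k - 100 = (k + 1)*(k^4 - 10*k^3 + 21*k^2 + 40*k - 100) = (k - 5)*(k + 1)*(k^3 - 5*k^2 - 4*k + 20) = (k - 5)^2*(k + 1)*(k^2 - 4) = (k - 5)^2*(k + 1)*(k + 2)*(k - 2)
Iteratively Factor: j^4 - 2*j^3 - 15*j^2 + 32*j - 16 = (j - 4)*(j^3 + 2*j^2 - 7*j + 4) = (j - 4)*(j - 1)*(j^2 + 3*j - 4) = (j - 4)*(j - 1)*(j + 4)*(j - 1)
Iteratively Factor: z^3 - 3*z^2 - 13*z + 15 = (z + 3)*(z^2 - 6*z + 5) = (z - 1)*(z + 3)*(z - 5)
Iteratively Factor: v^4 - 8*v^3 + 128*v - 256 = (v - 4)*(v^3 - 4*v^2 - 16*v + 64) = (v - 4)^2*(v^2 - 16) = (v - 4)^3*(v + 4)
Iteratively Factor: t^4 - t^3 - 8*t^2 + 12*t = (t - 2)*(t^3 + t^2 - 6*t) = (t - 2)^2*(t^2 + 3*t) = t*(t - 2)^2*(t + 3)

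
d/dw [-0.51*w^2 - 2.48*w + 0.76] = -1.02*w - 2.48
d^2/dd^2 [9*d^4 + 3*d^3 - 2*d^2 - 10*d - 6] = 108*d^2 + 18*d - 4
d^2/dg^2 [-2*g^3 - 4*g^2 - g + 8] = -12*g - 8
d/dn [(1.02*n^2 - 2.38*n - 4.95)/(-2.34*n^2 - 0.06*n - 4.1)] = (-5.6304*n^2 - 31.53*n + 9.461)/(5.4756*n^4 + 0.2808*n^3 + 19.1916*n^2 + 0.492*n + 16.81)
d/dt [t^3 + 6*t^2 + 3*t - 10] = 3*t^2 + 12*t + 3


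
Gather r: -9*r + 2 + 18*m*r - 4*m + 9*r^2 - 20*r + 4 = -4*m + 9*r^2 + r*(18*m - 29) + 6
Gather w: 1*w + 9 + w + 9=2*w + 18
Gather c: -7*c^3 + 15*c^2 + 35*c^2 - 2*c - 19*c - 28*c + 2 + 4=-7*c^3 + 50*c^2 - 49*c + 6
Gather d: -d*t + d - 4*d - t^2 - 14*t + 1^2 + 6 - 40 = d*(-t - 3) - t^2 - 14*t - 33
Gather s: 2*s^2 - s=2*s^2 - s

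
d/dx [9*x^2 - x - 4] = 18*x - 1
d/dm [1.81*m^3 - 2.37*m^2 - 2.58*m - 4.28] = 5.43*m^2 - 4.74*m - 2.58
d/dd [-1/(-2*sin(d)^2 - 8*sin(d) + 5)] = -4*(sin(d) + 2)*cos(d)/(-8*sin(d) + cos(2*d) + 4)^2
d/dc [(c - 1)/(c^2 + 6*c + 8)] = (c^2 + 6*c - 2*(c - 1)*(c + 3) + 8)/(c^2 + 6*c + 8)^2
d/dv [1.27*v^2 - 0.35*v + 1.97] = 2.54*v - 0.35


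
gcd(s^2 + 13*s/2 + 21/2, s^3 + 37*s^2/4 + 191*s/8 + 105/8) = s + 7/2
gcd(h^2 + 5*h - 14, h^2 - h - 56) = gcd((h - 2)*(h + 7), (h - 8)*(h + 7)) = h + 7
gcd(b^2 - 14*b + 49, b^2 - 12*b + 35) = b - 7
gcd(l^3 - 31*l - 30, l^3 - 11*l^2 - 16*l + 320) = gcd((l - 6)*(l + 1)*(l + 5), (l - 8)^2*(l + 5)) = l + 5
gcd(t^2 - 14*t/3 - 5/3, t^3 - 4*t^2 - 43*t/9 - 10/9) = t^2 - 14*t/3 - 5/3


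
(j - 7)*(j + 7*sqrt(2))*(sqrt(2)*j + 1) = sqrt(2)*j^3 - 7*sqrt(2)*j^2 + 15*j^2 - 105*j + 7*sqrt(2)*j - 49*sqrt(2)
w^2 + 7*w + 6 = (w + 1)*(w + 6)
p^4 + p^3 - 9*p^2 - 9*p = p*(p - 3)*(p + 1)*(p + 3)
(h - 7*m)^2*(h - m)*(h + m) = h^4 - 14*h^3*m + 48*h^2*m^2 + 14*h*m^3 - 49*m^4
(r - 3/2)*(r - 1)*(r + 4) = r^3 + 3*r^2/2 - 17*r/2 + 6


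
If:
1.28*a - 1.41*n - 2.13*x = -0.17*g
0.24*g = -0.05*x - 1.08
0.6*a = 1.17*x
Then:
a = 1.95*x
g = -0.208333333333333*x - 4.5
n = 0.234456264775414*x - 0.542553191489362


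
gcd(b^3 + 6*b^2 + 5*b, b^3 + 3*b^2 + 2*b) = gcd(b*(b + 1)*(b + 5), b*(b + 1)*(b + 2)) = b^2 + b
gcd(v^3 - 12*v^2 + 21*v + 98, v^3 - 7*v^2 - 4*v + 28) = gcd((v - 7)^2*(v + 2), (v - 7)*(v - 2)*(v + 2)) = v^2 - 5*v - 14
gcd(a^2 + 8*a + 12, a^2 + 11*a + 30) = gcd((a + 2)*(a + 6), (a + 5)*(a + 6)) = a + 6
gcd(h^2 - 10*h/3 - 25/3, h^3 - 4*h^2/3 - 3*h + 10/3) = h + 5/3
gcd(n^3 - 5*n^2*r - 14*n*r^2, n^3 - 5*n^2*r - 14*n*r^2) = -n^3 + 5*n^2*r + 14*n*r^2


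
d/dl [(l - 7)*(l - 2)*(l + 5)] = 3*l^2 - 8*l - 31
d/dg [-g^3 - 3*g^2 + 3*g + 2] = -3*g^2 - 6*g + 3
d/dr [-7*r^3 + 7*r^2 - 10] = 7*r*(2 - 3*r)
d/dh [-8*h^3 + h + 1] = 1 - 24*h^2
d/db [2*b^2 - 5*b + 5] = 4*b - 5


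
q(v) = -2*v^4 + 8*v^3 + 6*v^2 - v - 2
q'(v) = -8*v^3 + 24*v^2 + 12*v - 1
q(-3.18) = -399.93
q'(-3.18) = 460.80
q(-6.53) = -5603.68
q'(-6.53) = 3171.58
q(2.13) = 59.23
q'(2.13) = 56.14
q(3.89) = 97.85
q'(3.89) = -62.06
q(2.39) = 73.84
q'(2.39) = 55.56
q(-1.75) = -43.51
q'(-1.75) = 94.38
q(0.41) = -0.91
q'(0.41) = 7.40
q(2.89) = 98.81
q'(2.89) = 41.03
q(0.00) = -2.00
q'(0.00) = -1.00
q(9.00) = -6815.00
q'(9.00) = -3781.00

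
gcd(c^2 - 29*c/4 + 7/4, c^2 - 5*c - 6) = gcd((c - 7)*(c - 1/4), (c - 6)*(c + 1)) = 1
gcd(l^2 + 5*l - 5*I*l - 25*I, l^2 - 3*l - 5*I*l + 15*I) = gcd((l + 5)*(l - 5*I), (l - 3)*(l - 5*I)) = l - 5*I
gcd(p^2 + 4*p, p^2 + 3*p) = p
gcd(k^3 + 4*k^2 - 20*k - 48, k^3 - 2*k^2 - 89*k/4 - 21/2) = 1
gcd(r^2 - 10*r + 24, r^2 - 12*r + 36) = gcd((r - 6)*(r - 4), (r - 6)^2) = r - 6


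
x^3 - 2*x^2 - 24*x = x*(x - 6)*(x + 4)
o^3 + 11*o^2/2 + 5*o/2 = o*(o + 1/2)*(o + 5)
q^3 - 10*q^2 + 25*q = q*(q - 5)^2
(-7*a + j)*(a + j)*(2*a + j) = -14*a^3 - 19*a^2*j - 4*a*j^2 + j^3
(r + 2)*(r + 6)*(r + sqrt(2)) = r^3 + sqrt(2)*r^2 + 8*r^2 + 8*sqrt(2)*r + 12*r + 12*sqrt(2)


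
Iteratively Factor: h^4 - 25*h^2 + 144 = (h + 4)*(h^3 - 4*h^2 - 9*h + 36) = (h + 3)*(h + 4)*(h^2 - 7*h + 12) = (h - 3)*(h + 3)*(h + 4)*(h - 4)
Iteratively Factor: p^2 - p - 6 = (p - 3)*(p + 2)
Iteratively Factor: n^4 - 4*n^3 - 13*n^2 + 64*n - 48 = (n - 1)*(n^3 - 3*n^2 - 16*n + 48) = (n - 1)*(n + 4)*(n^2 - 7*n + 12) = (n - 3)*(n - 1)*(n + 4)*(n - 4)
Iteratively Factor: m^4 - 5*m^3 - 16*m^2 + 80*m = (m + 4)*(m^3 - 9*m^2 + 20*m) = (m - 5)*(m + 4)*(m^2 - 4*m) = (m - 5)*(m - 4)*(m + 4)*(m)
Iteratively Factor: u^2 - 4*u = (u)*(u - 4)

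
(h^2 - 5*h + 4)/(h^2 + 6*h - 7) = (h - 4)/(h + 7)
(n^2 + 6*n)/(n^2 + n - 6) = n*(n + 6)/(n^2 + n - 6)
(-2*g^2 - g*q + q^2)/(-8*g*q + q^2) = (2*g^2 + g*q - q^2)/(q*(8*g - q))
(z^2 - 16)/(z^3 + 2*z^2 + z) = (z^2 - 16)/(z*(z^2 + 2*z + 1))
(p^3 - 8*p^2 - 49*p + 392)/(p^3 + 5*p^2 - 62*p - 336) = (p - 7)/(p + 6)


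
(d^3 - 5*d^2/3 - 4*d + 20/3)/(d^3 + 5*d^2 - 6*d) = (3*d^3 - 5*d^2 - 12*d + 20)/(3*d*(d^2 + 5*d - 6))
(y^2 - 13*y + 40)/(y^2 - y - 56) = (y - 5)/(y + 7)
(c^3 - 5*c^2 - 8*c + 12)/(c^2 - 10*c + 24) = (c^2 + c - 2)/(c - 4)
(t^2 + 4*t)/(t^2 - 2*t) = (t + 4)/(t - 2)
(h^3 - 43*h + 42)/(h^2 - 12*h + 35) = (h^3 - 43*h + 42)/(h^2 - 12*h + 35)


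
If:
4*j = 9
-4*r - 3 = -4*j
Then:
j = 9/4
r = 3/2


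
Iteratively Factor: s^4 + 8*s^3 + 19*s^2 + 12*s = (s + 3)*(s^3 + 5*s^2 + 4*s) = (s + 3)*(s + 4)*(s^2 + s) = (s + 1)*(s + 3)*(s + 4)*(s)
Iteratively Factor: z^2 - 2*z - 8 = (z + 2)*(z - 4)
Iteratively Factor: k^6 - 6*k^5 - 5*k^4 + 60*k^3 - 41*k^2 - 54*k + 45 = (k - 1)*(k^5 - 5*k^4 - 10*k^3 + 50*k^2 + 9*k - 45) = (k - 1)*(k + 1)*(k^4 - 6*k^3 - 4*k^2 + 54*k - 45) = (k - 1)*(k + 1)*(k + 3)*(k^3 - 9*k^2 + 23*k - 15) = (k - 1)^2*(k + 1)*(k + 3)*(k^2 - 8*k + 15) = (k - 3)*(k - 1)^2*(k + 1)*(k + 3)*(k - 5)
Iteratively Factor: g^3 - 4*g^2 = (g - 4)*(g^2) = g*(g - 4)*(g)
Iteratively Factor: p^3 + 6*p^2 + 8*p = (p + 2)*(p^2 + 4*p) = (p + 2)*(p + 4)*(p)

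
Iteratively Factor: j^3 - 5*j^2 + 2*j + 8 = (j - 2)*(j^2 - 3*j - 4) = (j - 4)*(j - 2)*(j + 1)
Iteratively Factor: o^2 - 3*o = (o - 3)*(o)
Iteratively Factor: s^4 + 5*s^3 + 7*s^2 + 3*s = (s + 1)*(s^3 + 4*s^2 + 3*s) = s*(s + 1)*(s^2 + 4*s + 3) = s*(s + 1)*(s + 3)*(s + 1)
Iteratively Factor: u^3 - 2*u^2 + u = (u)*(u^2 - 2*u + 1) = u*(u - 1)*(u - 1)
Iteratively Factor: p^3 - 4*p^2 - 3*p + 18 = (p - 3)*(p^2 - p - 6) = (p - 3)^2*(p + 2)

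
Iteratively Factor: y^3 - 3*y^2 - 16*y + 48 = (y - 4)*(y^2 + y - 12) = (y - 4)*(y + 4)*(y - 3)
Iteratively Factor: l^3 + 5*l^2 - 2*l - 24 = (l + 4)*(l^2 + l - 6) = (l + 3)*(l + 4)*(l - 2)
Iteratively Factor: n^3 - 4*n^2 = (n)*(n^2 - 4*n) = n*(n - 4)*(n)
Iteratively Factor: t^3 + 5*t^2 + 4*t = (t)*(t^2 + 5*t + 4) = t*(t + 4)*(t + 1)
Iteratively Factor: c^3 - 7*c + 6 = (c - 2)*(c^2 + 2*c - 3) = (c - 2)*(c + 3)*(c - 1)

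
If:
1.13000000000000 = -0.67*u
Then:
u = -1.69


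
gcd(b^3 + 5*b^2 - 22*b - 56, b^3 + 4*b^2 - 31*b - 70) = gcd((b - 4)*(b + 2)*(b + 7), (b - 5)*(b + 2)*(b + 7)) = b^2 + 9*b + 14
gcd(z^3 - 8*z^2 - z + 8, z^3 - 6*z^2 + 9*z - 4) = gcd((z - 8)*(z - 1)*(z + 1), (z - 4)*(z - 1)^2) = z - 1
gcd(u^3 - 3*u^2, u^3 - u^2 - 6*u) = u^2 - 3*u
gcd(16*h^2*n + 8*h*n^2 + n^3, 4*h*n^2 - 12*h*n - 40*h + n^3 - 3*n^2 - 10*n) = 4*h + n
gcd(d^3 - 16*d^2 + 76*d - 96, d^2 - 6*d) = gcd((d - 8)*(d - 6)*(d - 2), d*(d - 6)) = d - 6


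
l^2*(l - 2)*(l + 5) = l^4 + 3*l^3 - 10*l^2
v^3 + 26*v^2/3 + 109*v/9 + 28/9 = (v + 1/3)*(v + 4/3)*(v + 7)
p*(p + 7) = p^2 + 7*p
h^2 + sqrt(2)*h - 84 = (h - 6*sqrt(2))*(h + 7*sqrt(2))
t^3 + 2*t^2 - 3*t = t*(t - 1)*(t + 3)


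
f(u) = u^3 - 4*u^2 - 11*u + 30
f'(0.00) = -11.00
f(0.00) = 30.00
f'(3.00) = -8.00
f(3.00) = -12.00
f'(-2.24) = 21.97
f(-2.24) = 23.33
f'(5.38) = 32.79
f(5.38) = 10.76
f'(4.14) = 7.30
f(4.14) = -13.14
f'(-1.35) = 5.27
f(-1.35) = 35.10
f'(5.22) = 28.99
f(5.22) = 5.82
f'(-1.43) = 6.57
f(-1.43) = 34.63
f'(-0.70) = -3.93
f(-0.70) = 35.40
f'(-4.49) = 85.40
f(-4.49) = -91.77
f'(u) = 3*u^2 - 8*u - 11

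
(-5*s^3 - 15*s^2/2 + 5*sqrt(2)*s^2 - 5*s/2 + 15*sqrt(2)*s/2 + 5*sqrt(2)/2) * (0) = 0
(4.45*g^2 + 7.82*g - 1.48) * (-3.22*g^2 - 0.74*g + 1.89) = -14.329*g^4 - 28.4734*g^3 + 7.3893*g^2 + 15.875*g - 2.7972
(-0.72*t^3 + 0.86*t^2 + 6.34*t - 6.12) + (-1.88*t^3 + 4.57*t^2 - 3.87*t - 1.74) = -2.6*t^3 + 5.43*t^2 + 2.47*t - 7.86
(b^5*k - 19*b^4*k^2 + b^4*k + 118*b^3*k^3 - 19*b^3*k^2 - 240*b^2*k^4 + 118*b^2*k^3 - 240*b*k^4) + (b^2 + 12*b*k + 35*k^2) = b^5*k - 19*b^4*k^2 + b^4*k + 118*b^3*k^3 - 19*b^3*k^2 - 240*b^2*k^4 + 118*b^2*k^3 + b^2 - 240*b*k^4 + 12*b*k + 35*k^2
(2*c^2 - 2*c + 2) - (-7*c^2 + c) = 9*c^2 - 3*c + 2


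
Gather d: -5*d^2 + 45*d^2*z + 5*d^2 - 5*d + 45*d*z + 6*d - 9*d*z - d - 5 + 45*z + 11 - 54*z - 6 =45*d^2*z + 36*d*z - 9*z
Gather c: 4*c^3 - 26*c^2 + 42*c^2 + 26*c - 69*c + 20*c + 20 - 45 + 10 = 4*c^3 + 16*c^2 - 23*c - 15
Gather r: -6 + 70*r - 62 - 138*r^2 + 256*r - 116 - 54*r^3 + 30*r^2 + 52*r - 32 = -54*r^3 - 108*r^2 + 378*r - 216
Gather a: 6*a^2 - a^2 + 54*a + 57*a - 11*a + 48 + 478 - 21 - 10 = 5*a^2 + 100*a + 495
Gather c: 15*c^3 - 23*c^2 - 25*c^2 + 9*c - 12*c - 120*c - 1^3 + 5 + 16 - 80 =15*c^3 - 48*c^2 - 123*c - 60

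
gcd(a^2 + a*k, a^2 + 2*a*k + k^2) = a + k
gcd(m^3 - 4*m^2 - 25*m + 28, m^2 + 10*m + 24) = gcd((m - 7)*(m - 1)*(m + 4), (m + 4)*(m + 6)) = m + 4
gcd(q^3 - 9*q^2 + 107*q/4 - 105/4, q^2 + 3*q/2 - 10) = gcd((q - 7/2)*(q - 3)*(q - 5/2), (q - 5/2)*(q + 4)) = q - 5/2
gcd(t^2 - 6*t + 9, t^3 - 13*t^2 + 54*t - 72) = t - 3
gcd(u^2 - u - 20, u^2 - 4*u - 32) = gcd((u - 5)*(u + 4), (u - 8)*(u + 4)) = u + 4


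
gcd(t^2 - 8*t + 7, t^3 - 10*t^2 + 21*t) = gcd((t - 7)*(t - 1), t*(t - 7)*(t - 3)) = t - 7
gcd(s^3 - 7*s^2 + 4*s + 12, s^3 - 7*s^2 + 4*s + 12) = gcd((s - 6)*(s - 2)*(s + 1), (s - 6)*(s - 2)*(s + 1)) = s^3 - 7*s^2 + 4*s + 12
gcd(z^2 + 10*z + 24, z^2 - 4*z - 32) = z + 4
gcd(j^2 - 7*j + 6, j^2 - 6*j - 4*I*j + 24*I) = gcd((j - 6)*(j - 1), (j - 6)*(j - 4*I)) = j - 6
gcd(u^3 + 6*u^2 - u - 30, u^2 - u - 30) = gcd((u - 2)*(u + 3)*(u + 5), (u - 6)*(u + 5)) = u + 5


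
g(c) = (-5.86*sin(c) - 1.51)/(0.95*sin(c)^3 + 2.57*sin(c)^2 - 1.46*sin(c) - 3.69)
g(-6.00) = 0.81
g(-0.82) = -1.71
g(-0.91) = -2.22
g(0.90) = 2.18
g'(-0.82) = 5.13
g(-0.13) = 0.22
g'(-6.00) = 1.49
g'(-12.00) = 2.03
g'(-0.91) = 6.20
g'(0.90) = 3.39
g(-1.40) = -6.42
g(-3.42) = 0.80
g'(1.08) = 4.26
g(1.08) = 2.87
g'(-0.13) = 1.55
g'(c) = (-5.86*sin(c) - 1.51)*(-2.85*sin(c)^2*cos(c) - 5.14*sin(c)*cos(c) + 1.46*cos(c))/(0.95*sin(c)^3 + 2.57*sin(c)^2 - 1.46*sin(c) - 3.69)^2 - 5.86*cos(c)/(0.95*sin(c)^3 + 2.57*sin(c)^2 - 1.46*sin(c) - 3.69) = (11.134*sin(c)^3 + 19.3637*sin(c)^2 + 7.7614*sin(c) + 19.4188)*cos(c)/(0.9025*sin(c)^6 + 4.883*sin(c)^5 + 3.8309*sin(c)^4 - 14.5154*sin(c)^3 - 16.835*sin(c)^2 + 10.7748*sin(c) + 13.6161)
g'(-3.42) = -1.49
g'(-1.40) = 7.66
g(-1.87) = -5.26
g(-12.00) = 1.30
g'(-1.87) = -9.75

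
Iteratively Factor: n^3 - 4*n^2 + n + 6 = (n - 3)*(n^2 - n - 2) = (n - 3)*(n - 2)*(n + 1)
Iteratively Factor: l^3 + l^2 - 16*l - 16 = (l + 1)*(l^2 - 16) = (l - 4)*(l + 1)*(l + 4)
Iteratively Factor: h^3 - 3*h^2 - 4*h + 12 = (h - 3)*(h^2 - 4) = (h - 3)*(h + 2)*(h - 2)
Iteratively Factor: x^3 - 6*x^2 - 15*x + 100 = (x - 5)*(x^2 - x - 20) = (x - 5)^2*(x + 4)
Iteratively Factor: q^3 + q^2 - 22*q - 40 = (q + 2)*(q^2 - q - 20) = (q - 5)*(q + 2)*(q + 4)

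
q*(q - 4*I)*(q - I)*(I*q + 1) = I*q^4 + 6*q^3 - 9*I*q^2 - 4*q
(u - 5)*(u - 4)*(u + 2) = u^3 - 7*u^2 + 2*u + 40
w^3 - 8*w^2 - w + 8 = (w - 8)*(w - 1)*(w + 1)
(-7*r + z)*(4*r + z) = -28*r^2 - 3*r*z + z^2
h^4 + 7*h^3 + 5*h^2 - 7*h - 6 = (h - 1)*(h + 1)^2*(h + 6)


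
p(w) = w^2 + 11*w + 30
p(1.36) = 46.81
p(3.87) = 87.55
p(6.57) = 145.43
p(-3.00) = 6.00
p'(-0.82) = 9.36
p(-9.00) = 12.00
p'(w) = 2*w + 11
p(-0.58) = 23.96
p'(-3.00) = 5.00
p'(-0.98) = 9.04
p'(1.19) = 13.38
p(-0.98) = 20.18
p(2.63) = 65.85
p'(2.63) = 16.26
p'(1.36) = 13.72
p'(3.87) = 18.74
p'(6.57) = 24.14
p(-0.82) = 21.65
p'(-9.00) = -7.00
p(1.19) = 44.51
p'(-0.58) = 9.84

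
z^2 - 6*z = z*(z - 6)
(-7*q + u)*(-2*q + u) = 14*q^2 - 9*q*u + u^2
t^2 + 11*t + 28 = (t + 4)*(t + 7)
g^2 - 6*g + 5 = (g - 5)*(g - 1)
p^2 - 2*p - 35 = (p - 7)*(p + 5)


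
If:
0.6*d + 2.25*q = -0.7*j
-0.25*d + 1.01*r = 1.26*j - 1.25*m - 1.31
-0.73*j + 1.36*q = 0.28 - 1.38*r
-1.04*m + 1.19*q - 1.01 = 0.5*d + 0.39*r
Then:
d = 0.732705347734534 - 2.15360689376024*r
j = 1.87409644452047*r - 0.473265586337013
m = 0.650367837324584*r - 1.3785106414808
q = -0.00875705551474892*r - 0.0481499103132496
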